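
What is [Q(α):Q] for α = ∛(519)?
[Q(α):Q] = 3

The minimal polynomial of α is x^3 - 519, irreducible over Q since 519 is not a perfect cube (so x^3 - 519 has no rational root). Hence [Q(α):Q] = deg(m_α) = 3.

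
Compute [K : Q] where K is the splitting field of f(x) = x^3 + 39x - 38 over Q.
[K : Q] = 6

By the rational root test, any rational root of the monic integer polynomial f(x) = x^3 + 39x - 38 must be an integer dividing the constant term -38, i.e. one of ±{1, 2, 19, 38}. Evaluating: f(1) = 2, f(-1) = -78, f(2) = 48, f(-2) = -124, f(19) = 7562, f(-19) = -7638, f(38) = 56316, f(-38) = -56392; none is 0, so f has no rational root and is therefore irreducible over Q (a cubic with no linear factor over a field is irreducible). For an irreducible cubic, the Galois group is A_3 or S_3 according as the discriminant disc(f) = -4a^3 - 27b^2 = -4·(39)^3 - 27·(-38)^2 = -276264 is or is not a square in Q. Here disc(f) = -276264 is not a perfect square in Q, so the Galois group of f over Q is not contained in A_3 and must be all of S_3. The splitting field has degree |S_3| = 6 over Q, so [K : Q] = 6.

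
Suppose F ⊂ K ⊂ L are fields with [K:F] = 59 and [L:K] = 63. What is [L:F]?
[L:F] = 3717

The tower law says that for any tower of field extensions F ⊂ K ⊂ L with finite degrees, [L:F] = [L:K] · [K:F]. Here this gives [L:F] = 63 · 59 = 3717.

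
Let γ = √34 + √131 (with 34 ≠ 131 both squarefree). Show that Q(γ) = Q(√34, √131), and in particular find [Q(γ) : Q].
[Q(γ) : Q] = 4 (equivalently, Q(γ) = Q(√34, √131))

Obviously Q(γ) ⊆ Q(√34, √131), and [Q(√34, √131):Q] = 4 (since 34, 131 are distinct squarefree integers > 1 with 4454 not a perfect square). To show equality we compute the minimal polynomial of γ. From γ = √34 + √131: γ^2 = 34 + 2√(4454) + 131 = 165 + 2√(4454), so γ^2 - 165 = 2√(4454); squaring, (γ^2 - 165)^2 = 4·4454, i.e. γ^4 - 330γ^2 + 27225 - 17816 = 0, i.e. γ^4 - 330γ^2 + 9409 = 0. So γ is a root of x^4 - 330x^2 + 9409. This polynomial is irreducible over Q: it has no rational root (each ±√34 ± √131 is irrational), and any factorization into two quadratics over Q would force √(4454) ∈ Q (pairing opposite roots) or √34, √131 ∈ Q (other pairings), all impossible. Hence [Q(γ):Q] = 4 = [Q(√34, √131):Q], so Q(γ) = Q(√34, √131).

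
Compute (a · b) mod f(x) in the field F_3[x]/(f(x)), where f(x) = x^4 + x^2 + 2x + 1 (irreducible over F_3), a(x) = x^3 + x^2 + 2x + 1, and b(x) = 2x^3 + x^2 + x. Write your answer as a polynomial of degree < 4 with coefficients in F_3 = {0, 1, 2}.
a · b ≡ x^3 + 2x + 2 (mod f(x))

Multiply in F_3[x]: a(x)·b(x) = (x^3 + x^2 + 2x + 1)·(2x^3 + x^2 + x) = 2x^6 + 2x^3 + x. This has degree ≥ 4, so divide by f(x) over F_3: 2x^6 + 2x^3 + x = (2x^2 + 1)·(x^4 + x^2 + 2x + 1) + (x^3 + 2x + 2). Hence a·b ≡ x^3 + 2x + 2 (mod f). (F_3[x]/(f) is a field with 3^4 = 81 elements since f is irreducible of degree 4.)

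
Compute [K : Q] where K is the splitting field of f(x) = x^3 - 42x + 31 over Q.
[K : Q] = 6

By the rational root test, any rational root of the monic integer polynomial f(x) = x^3 - 42x + 31 must be an integer dividing the constant term 31, i.e. one of ±{1, 31}. Evaluating: f(1) = -10, f(-1) = 72, f(31) = 28520, f(-31) = -28458; none is 0, so f has no rational root and is therefore irreducible over Q (a cubic with no linear factor over a field is irreducible). For an irreducible cubic, the Galois group is A_3 or S_3 according as the discriminant disc(f) = -4a^3 - 27b^2 = -4·(-42)^3 - 27·(31)^2 = 270405 is or is not a square in Q. Here disc(f) = 270405 is not a perfect square in Q, so the Galois group of f over Q is not contained in A_3 and must be all of S_3. The splitting field has degree |S_3| = 6 over Q, so [K : Q] = 6.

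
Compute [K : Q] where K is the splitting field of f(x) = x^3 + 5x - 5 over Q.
[K : Q] = 6

By the rational root test, any rational root of the monic integer polynomial f(x) = x^3 + 5x - 5 must be an integer dividing the constant term -5, i.e. one of ±{1, 5}. Evaluating: f(1) = 1, f(-1) = -11, f(5) = 145, f(-5) = -155; none is 0, so f has no rational root and is therefore irreducible over Q (a cubic with no linear factor over a field is irreducible). For an irreducible cubic, the Galois group is A_3 or S_3 according as the discriminant disc(f) = -4a^3 - 27b^2 = -4·(5)^3 - 27·(-5)^2 = -1175 is or is not a square in Q. Here disc(f) = -1175 is not a perfect square in Q, so the Galois group of f over Q is not contained in A_3 and must be all of S_3. The splitting field has degree |S_3| = 6 over Q, so [K : Q] = 6.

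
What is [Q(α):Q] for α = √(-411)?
[Q(α):Q] = 2

[Q(α):Q] equals the degree of the minimal polynomial of α. Here α^2 = -411 and x^2 + 411 is irreducible (d = -411 is squarefree, ≠ 1, hence not a square), so deg(m_α) = 2. Thus [Q(α):Q] = 2.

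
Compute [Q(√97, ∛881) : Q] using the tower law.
[Q(√97, ∛881) : Q] = 6

Let L = Q(√97, ∛881). Since Q(√97) ⊂ L and [Q(√97):Q] = 2, the tower law gives 2 | [L:Q]. Likewise Q(∛881) ⊂ L with [Q(∛881):Q] = 3 (because 881 is not a perfect cube), so 3 | [L:Q]. As gcd(2,3) = 1, [L:Q] is divisible by 6. Conversely L is generated over Q by √97 and ∛881, so [L:Q] ≤ 2·3 = 6. Therefore [Q(√97, ∛881) : Q] = 6.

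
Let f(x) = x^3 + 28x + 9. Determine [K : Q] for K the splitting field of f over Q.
[K : Q] = 6

By the rational root test, any rational root of the monic integer polynomial f(x) = x^3 + 28x + 9 must be an integer dividing the constant term 9, i.e. one of ±{1, 3, 9}. Evaluating: f(1) = 38, f(-1) = -20, f(3) = 120, f(-3) = -102, f(9) = 990, f(-9) = -972; none is 0, so f has no rational root and is therefore irreducible over Q (a cubic with no linear factor over a field is irreducible). For an irreducible cubic, the Galois group is A_3 or S_3 according as the discriminant disc(f) = -4a^3 - 27b^2 = -4·(28)^3 - 27·(9)^2 = -89995 is or is not a square in Q. Here disc(f) = -89995 is not a perfect square in Q, so the Galois group of f over Q is not contained in A_3 and must be all of S_3. The splitting field has degree |S_3| = 6 over Q, so [K : Q] = 6.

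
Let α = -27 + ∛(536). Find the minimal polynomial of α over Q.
m_α(x) = x^3 + 81x^2 + 2187x + 19147

Set β = α + 27 = ∛(536), so β^3 = 536. Then (α + 27)^3 - 536 = 0, i.e. α is a root of g(x) = (x + 27)^3 - 536 = x^3 + 81x^2 + 2187x + 19147. Since g(x) = h(x + 27) where h(x) = x^3 - 536, and h is irreducible over Q (because 536 is not a perfect cube, so h has no rational root, and a monic cubic with no rational root is irreducible), g is also irreducible (irreducibility is preserved under the substitution x → x + 27). Hence m_α(x) = x^3 + 81x^2 + 2187x + 19147.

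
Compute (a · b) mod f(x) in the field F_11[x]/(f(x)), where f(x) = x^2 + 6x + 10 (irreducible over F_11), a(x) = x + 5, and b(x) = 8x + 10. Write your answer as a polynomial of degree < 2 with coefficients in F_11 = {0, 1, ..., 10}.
a · b ≡ 2x + 3 (mod f(x))

Multiply in F_11[x]: a(x)·b(x) = (x + 5)·(8x + 10) = 8x^2 + 6x + 6. This has degree ≥ 2, so divide by f(x) over F_11: 8x^2 + 6x + 6 = (8)·(x^2 + 6x + 10) + (2x + 3). Hence a·b ≡ 2x + 3 (mod f). (F_11[x]/(f) is a field with 11^2 = 121 elements since f is irreducible of degree 2.)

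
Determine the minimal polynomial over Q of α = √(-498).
m_α(x) = x^2 + 498

α satisfies α^2 + 498 = 0, so x^2 + 498 annihilates α. Since d = -498 is squarefree and ≠ 1, it is not a perfect square in Q, so x^2 + 498 has no rational root and is therefore irreducible over Q (a degree-2 polynomial over a field is irreducible iff it has no root). Hence m_α(x) = x^2 + 498.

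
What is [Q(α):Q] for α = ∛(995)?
[Q(α):Q] = 3

The minimal polynomial of α is x^3 - 995, irreducible over Q since 995 is not a perfect cube (so x^3 - 995 has no rational root). Hence [Q(α):Q] = deg(m_α) = 3.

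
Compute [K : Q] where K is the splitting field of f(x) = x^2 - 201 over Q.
[K : Q] = 2

f(x) = x^2 - 201 factors as (x - √201)(x + √201). The splitting field is K = Q(√201). Since 201 is squarefree and > 1, it is not a perfect square, so x^2 - 201 is irreducible over Q and [Q(√201) : Q] = 2. Hence [K : Q] = 2.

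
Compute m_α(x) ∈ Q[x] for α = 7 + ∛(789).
m_α(x) = x^3 - 21x^2 + 147x - 1132

Set β = α - 7 = ∛(789), so β^3 = 789. Then (α - 7)^3 - 789 = 0, i.e. α is a root of g(x) = (x - 7)^3 - 789 = x^3 - 21x^2 + 147x - 1132. Since g(x) = h(x - 7) where h(x) = x^3 - 789, and h is irreducible over Q (because 789 is not a perfect cube, so h has no rational root, and a monic cubic with no rational root is irreducible), g is also irreducible (irreducibility is preserved under the substitution x → x - 7). Hence m_α(x) = x^3 - 21x^2 + 147x - 1132.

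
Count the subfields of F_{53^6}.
F_{53^6} has 4 subfields

The subfields of F_{p^n} are exactly the fields F_{p^d} for d | n (each is the fixed field of the unique index-d subgroup of Gal(F_{p^n}/F_p) ≅ Z/nZ). The divisors of n = 6 are {1, 2, 3, 6}, giving 4 subfields: F_{53^1}, F_{53^2}, F_{53^3}, F_{53^6}.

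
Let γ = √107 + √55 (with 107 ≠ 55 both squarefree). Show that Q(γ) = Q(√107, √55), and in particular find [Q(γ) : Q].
[Q(γ) : Q] = 4 (equivalently, Q(γ) = Q(√107, √55))

Obviously Q(γ) ⊆ Q(√107, √55), and [Q(√107, √55):Q] = 4 (since 107, 55 are distinct squarefree integers > 1 with 5885 not a perfect square). To show equality we compute the minimal polynomial of γ. From γ = √107 + √55: γ^2 = 107 + 2√(5885) + 55 = 162 + 2√(5885), so γ^2 - 162 = 2√(5885); squaring, (γ^2 - 162)^2 = 4·5885, i.e. γ^4 - 324γ^2 + 26244 - 23540 = 0, i.e. γ^4 - 324γ^2 + 2704 = 0. So γ is a root of x^4 - 324x^2 + 2704. This polynomial is irreducible over Q: it has no rational root (each ±√107 ± √55 is irrational), and any factorization into two quadratics over Q would force √(5885) ∈ Q (pairing opposite roots) or √107, √55 ∈ Q (other pairings), all impossible. Hence [Q(γ):Q] = 4 = [Q(√107, √55):Q], so Q(γ) = Q(√107, √55).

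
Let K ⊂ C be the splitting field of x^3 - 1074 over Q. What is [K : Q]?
[K : Q] = 6

The roots of x^3 - 1074 are ∛1074, ω∛1074, ω^2∛1074 where ω = e^(2πi/3) is a primitive cube root of unity, so K = Q(∛1074, ω). Now [Q(∛1074):Q] = 3 (since 1074 is not a perfect cube, x^3 - 1074 is irreducible) and [Q(ω):Q] = 2. Both 2 and 3 divide [K:Q], and [K:Q] ≤ 3·2 = 6, so [K:Q] = 6. (Equivalently: Q(∛1074) ⊂ R but ω ∉ R, so [K : Q(∛1074)] = 2.)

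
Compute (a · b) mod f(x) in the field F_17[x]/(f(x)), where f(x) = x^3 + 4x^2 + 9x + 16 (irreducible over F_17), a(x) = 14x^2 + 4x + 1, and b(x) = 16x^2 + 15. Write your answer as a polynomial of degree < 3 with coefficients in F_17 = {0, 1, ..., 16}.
a · b ≡ 8x^2 + 3x + 16 (mod f(x))

Multiply in F_17[x]: a(x)·b(x) = (14x^2 + 4x + 1)·(16x^2 + 15) = 3x^4 + 13x^3 + 5x^2 + 9x + 15. This has degree ≥ 3, so divide by f(x) over F_17: 3x^4 + 13x^3 + 5x^2 + 9x + 15 = (3x + 1)·(x^3 + 4x^2 + 9x + 16) + (8x^2 + 3x + 16). Hence a·b ≡ 8x^2 + 3x + 16 (mod f). (F_17[x]/(f) is a field with 17^3 = 4913 elements since f is irreducible of degree 3.)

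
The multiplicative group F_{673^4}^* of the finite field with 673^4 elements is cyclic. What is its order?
|F_{673^4}^*| = 205144679040

F_{673^4} has 673^4 = 205144679041 elements; its multiplicative group consists of all nonzero elements, so |F_{673^4}^*| = 205144679041 - 1 = 205144679040. (It is cyclic since any finite subgroup of the multiplicative group of a field is cyclic.)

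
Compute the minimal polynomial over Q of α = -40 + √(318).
m_α(x) = x^2 + 80x + 1282

From α + 40 = √(318), squaring gives (α + 40)^2 = 318, i.e. α^2 + 80α + 1600 = 318, so α^2 + 80α + 1282 = 0. The discriminant of x^2 + 80x + 1282 is (80)^2 - 4·(1282) = 6400 - 5128 = 1272, and 4·(318) is not a perfect square in Q since 318 is squarefree and ≠ 1. Hence x^2 + 80x + 1282 is irreducible over Q and is the minimal polynomial of α.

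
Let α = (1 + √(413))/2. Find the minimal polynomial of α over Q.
m_α(x) = x^2 - x - 103

From 2α - 1 = √(413), squaring gives (2α - 1)^2 = 413, i.e. 4α^2 - 4α + 1 = 413, so α^2 - α + (1 - 413)/4 = 0. Since 413 ≡ 1 (mod 4), (1 - 413)/4 = -103 ∈ Z. The polynomial x^2 - x - 103 has discriminant 1 - 4·(-103) = 413, which is not a perfect square in Q (d = 413 is squarefree and ≠ 1), so x^2 - x - 103 is irreducible over Q. It is the minimal polynomial of α.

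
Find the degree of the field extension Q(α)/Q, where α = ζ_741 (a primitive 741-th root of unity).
[Q(α):Q] = 432

The minimal polynomial of ζ_741 over Q is the 741-th cyclotomic polynomial Φ_741(x), which is irreducible over Q and has degree φ(741) = 432. Hence [Q(α):Q] = φ(741) = 432.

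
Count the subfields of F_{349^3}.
F_{349^3} has 2 subfields

The subfields of F_{p^n} are exactly the fields F_{p^d} for d | n (each is the fixed field of the unique index-d subgroup of Gal(F_{p^n}/F_p) ≅ Z/nZ). The divisors of n = 3 are {1, 3}, giving 2 subfields: F_{349^1}, F_{349^3}.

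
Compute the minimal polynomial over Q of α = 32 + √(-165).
m_α(x) = x^2 - 64x + 1189

From α - 32 = √(-165), squaring gives (α - 32)^2 = -165, i.e. α^2 - 64α + 1024 = -165, so α^2 - 64α + 1189 = 0. The discriminant of x^2 - 64x + 1189 is (-64)^2 - 4·(1189) = 4096 - 4756 = -660, and 4·(-165) is not a perfect square in Q since -165 is squarefree and ≠ 1. Hence x^2 - 64x + 1189 is irreducible over Q and is the minimal polynomial of α.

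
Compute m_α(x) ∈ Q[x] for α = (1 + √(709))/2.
m_α(x) = x^2 - x - 177

From 2α - 1 = √(709), squaring gives (2α - 1)^2 = 709, i.e. 4α^2 - 4α + 1 = 709, so α^2 - α + (1 - 709)/4 = 0. Since 709 ≡ 1 (mod 4), (1 - 709)/4 = -177 ∈ Z. The polynomial x^2 - x - 177 has discriminant 1 - 4·(-177) = 709, which is not a perfect square in Q (d = 709 is squarefree and ≠ 1), so x^2 - x - 177 is irreducible over Q. It is the minimal polynomial of α.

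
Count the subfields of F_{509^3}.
F_{509^3} has 2 subfields

The subfields of F_{p^n} are exactly the fields F_{p^d} for d | n (each is the fixed field of the unique index-d subgroup of Gal(F_{p^n}/F_p) ≅ Z/nZ). The divisors of n = 3 are {1, 3}, giving 2 subfields: F_{509^1}, F_{509^3}.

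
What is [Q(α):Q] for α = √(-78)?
[Q(α):Q] = 2

[Q(α):Q] equals the degree of the minimal polynomial of α. Here α^2 = -78 and x^2 + 78 is irreducible (d = -78 is squarefree, ≠ 1, hence not a square), so deg(m_α) = 2. Thus [Q(α):Q] = 2.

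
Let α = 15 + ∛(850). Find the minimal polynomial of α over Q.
m_α(x) = x^3 - 45x^2 + 675x - 4225

Set β = α - 15 = ∛(850), so β^3 = 850. Then (α - 15)^3 - 850 = 0, i.e. α is a root of g(x) = (x - 15)^3 - 850 = x^3 - 45x^2 + 675x - 4225. Since g(x) = h(x - 15) where h(x) = x^3 - 850, and h is irreducible over Q (because 850 is not a perfect cube, so h has no rational root, and a monic cubic with no rational root is irreducible), g is also irreducible (irreducibility is preserved under the substitution x → x - 15). Hence m_α(x) = x^3 - 45x^2 + 675x - 4225.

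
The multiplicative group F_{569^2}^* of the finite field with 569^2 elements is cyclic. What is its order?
|F_{569^2}^*| = 323760

F_{569^2} has 569^2 = 323761 elements; its multiplicative group consists of all nonzero elements, so |F_{569^2}^*| = 323761 - 1 = 323760. (It is cyclic since any finite subgroup of the multiplicative group of a field is cyclic.)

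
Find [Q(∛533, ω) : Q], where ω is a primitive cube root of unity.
[Q(∛533, ω) : Q] = 6

[Q(∛533):Q] = 3 (min poly x^3 - 533, irreducible since 533 is not a perfect cube). [Q(ω):Q] = 2 (min poly x^2 + x + 1). Since Q(∛533) ⊂ R and ω ∉ R, we have ω ∉ Q(∛533), so x^2 + x + 1 remains irreducible over Q(∛533) and [Q(∛533, ω) : Q(∛533)] = 2. By the tower law, [Q(∛533, ω) : Q] = 3 · 2 = 6. (In fact Q(∛533, ω) is the splitting field of x^3 - 533 over Q.)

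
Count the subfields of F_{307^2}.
F_{307^2} has 2 subfields

The subfields of F_{p^n} are exactly the fields F_{p^d} for d | n (each is the fixed field of the unique index-d subgroup of Gal(F_{p^n}/F_p) ≅ Z/nZ). The divisors of n = 2 are {1, 2}, giving 2 subfields: F_{307^1}, F_{307^2}.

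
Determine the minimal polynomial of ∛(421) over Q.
m_α(x) = x^3 - 421

α satisfies α^3 = 421, so x^3 - 421 annihilates α. By the rational root test, a rational root p/q (in lowest terms) of x^3 - 421 would satisfy p^3 = 421 q^3, forcing q = 1 and p^3 = 421; but 421 is not a perfect cube, contradiction. A monic cubic over Q with no rational root is irreducible (any nontrivial factorization would include a linear factor). Hence x^3 - 421 is the minimal polynomial of α, and in particular [Q(α):Q] = 3.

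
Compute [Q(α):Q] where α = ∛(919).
[Q(α):Q] = 3

The minimal polynomial of α is x^3 - 919, irreducible over Q since 919 is not a perfect cube (so x^3 - 919 has no rational root). Hence [Q(α):Q] = deg(m_α) = 3.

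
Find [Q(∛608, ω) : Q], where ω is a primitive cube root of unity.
[Q(∛608, ω) : Q] = 6

[Q(∛608):Q] = 3 (min poly x^3 - 608, irreducible since 608 is not a perfect cube). [Q(ω):Q] = 2 (min poly x^2 + x + 1). Since Q(∛608) ⊂ R and ω ∉ R, we have ω ∉ Q(∛608), so x^2 + x + 1 remains irreducible over Q(∛608) and [Q(∛608, ω) : Q(∛608)] = 2. By the tower law, [Q(∛608, ω) : Q] = 3 · 2 = 6. (In fact Q(∛608, ω) is the splitting field of x^3 - 608 over Q.)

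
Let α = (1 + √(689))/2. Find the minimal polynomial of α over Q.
m_α(x) = x^2 - x - 172

From 2α - 1 = √(689), squaring gives (2α - 1)^2 = 689, i.e. 4α^2 - 4α + 1 = 689, so α^2 - α + (1 - 689)/4 = 0. Since 689 ≡ 1 (mod 4), (1 - 689)/4 = -172 ∈ Z. The polynomial x^2 - x - 172 has discriminant 1 - 4·(-172) = 689, which is not a perfect square in Q (d = 689 is squarefree and ≠ 1), so x^2 - x - 172 is irreducible over Q. It is the minimal polynomial of α.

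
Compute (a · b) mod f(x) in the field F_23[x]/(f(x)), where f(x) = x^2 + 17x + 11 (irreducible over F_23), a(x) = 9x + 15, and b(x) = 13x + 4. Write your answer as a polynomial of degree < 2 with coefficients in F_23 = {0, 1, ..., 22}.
a · b ≡ 13x + 15 (mod f(x))

Multiply in F_23[x]: a(x)·b(x) = (9x + 15)·(13x + 4) = 2x^2 + x + 14. This has degree ≥ 2, so divide by f(x) over F_23: 2x^2 + x + 14 = (2)·(x^2 + 17x + 11) + (13x + 15). Hence a·b ≡ 13x + 15 (mod f). (F_23[x]/(f) is a field with 23^2 = 529 elements since f is irreducible of degree 2.)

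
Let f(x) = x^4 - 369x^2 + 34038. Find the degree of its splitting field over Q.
[K : Q] = 4

Solving the quadratic in x^2: x^2 = (369 ± √(369^2 - 4·34038))/2 = (369 ± √9)/2 = (369 ± 3)/2, giving x^2 = 186 or x^2 = 183. So f(x) = (x^2 - 186)(x^2 - 183) and the roots of f are ±√186, ±√183. Hence the splitting field is K = Q(√186, √183). Since 186 and 183 are distinct squarefree integers > 1, their product 34038 is not a perfect square, so √183 ∉ Q(√186). By the tower law [K:Q] = [Q(√186,√183):Q(√186)] · [Q(√186):Q] = 2 · 2 = 4.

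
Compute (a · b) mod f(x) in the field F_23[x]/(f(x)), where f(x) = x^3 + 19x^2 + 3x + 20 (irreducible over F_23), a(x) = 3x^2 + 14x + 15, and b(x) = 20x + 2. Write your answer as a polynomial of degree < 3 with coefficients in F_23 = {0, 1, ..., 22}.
a · b ≡ 20x^2 + 10x + 3 (mod f(x))

Multiply in F_23[x]: a(x)·b(x) = (3x^2 + 14x + 15)·(20x + 2) = 14x^3 + 10x^2 + 6x + 7. This has degree ≥ 3, so divide by f(x) over F_23: 14x^3 + 10x^2 + 6x + 7 = (14)·(x^3 + 19x^2 + 3x + 20) + (20x^2 + 10x + 3). Hence a·b ≡ 20x^2 + 10x + 3 (mod f). (F_23[x]/(f) is a field with 23^3 = 12167 elements since f is irreducible of degree 3.)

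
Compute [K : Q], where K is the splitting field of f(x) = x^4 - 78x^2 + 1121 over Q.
[K : Q] = 4

Solving the quadratic in x^2: x^2 = (78 ± √(78^2 - 4·1121))/2 = (78 ± √1600)/2 = (78 ± 40)/2, giving x^2 = 19 or x^2 = 59. So f(x) = (x^2 - 19)(x^2 - 59) and the roots of f are ±√19, ±√59. Hence the splitting field is K = Q(√19, √59). Since 19 and 59 are distinct squarefree integers > 1, their product 1121 is not a perfect square, so √59 ∉ Q(√19). By the tower law [K:Q] = [Q(√19,√59):Q(√19)] · [Q(√19):Q] = 2 · 2 = 4.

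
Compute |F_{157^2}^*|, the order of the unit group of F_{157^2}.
|F_{157^2}^*| = 24648

F_{157^2} has 157^2 = 24649 elements; its multiplicative group consists of all nonzero elements, so |F_{157^2}^*| = 24649 - 1 = 24648. (It is cyclic since any finite subgroup of the multiplicative group of a field is cyclic.)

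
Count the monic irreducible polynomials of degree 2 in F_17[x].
There are 136 monic irreducible polynomials of degree 2 over F_17

Each element of F_{17^2} that lies in no proper subfield is a root of exactly one monic irreducible of degree 2 over F_17, and each such polynomial has 2 distinct roots in F_{17^2}. By Möbius inversion the count is N_17(2) = (1/2) Σ_{d|2} μ(2/d) · 17^d = (1/2)(μ(2)·17^1 + μ(1)·17^2) = 272/2 = 136.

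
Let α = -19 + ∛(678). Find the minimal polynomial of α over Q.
m_α(x) = x^3 + 57x^2 + 1083x + 6181

Set β = α + 19 = ∛(678), so β^3 = 678. Then (α + 19)^3 - 678 = 0, i.e. α is a root of g(x) = (x + 19)^3 - 678 = x^3 + 57x^2 + 1083x + 6181. Since g(x) = h(x + 19) where h(x) = x^3 - 678, and h is irreducible over Q (because 678 is not a perfect cube, so h has no rational root, and a monic cubic with no rational root is irreducible), g is also irreducible (irreducibility is preserved under the substitution x → x + 19). Hence m_α(x) = x^3 + 57x^2 + 1083x + 6181.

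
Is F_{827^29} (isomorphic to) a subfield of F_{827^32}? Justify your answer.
No: F_{827^29} is not a subfield of F_{827^32}

F_{p^m} embeds in F_{p^n} iff m | n. Here 29 ∤ 32 (since 32 = 1·29 + 3 with remainder 3 ≠ 0), so F_{827^29} is not a subfield of F_{827^32}. Equivalently: if it were, the tower law would give 29 = [F_{827^29}:F_827] dividing [F_{827^32}:F_827] = 32, contradiction.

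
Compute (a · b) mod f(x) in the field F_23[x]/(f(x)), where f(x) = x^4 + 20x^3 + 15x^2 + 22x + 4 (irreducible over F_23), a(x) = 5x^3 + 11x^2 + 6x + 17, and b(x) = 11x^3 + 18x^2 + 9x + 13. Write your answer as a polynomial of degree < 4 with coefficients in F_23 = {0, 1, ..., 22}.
a · b ≡ 22x^3 + 12x^2 + 6x + 4 (mod f(x))

Multiply in F_23[x]: a(x)·b(x) = (5x^3 + 11x^2 + 6x + 17)·(11x^3 + 18x^2 + 9x + 13) = 9x^6 + 4x^5 + 10x^4 + 22x^3 + 20x^2 + x + 14. This has degree ≥ 4, so divide by f(x) over F_23: 9x^6 + 4x^5 + 10x^4 + 22x^3 + 20x^2 + x + 14 = (9x^2 + 8x + 14)·(x^4 + 20x^3 + 15x^2 + 22x + 4) + (22x^3 + 12x^2 + 6x + 4). Hence a·b ≡ 22x^3 + 12x^2 + 6x + 4 (mod f). (F_23[x]/(f) is a field with 23^4 = 279841 elements since f is irreducible of degree 4.)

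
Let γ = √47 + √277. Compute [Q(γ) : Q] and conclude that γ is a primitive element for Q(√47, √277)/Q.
[Q(γ) : Q] = 4 (equivalently, Q(γ) = Q(√47, √277))

Obviously Q(γ) ⊆ Q(√47, √277), and [Q(√47, √277):Q] = 4 (since 47, 277 are distinct squarefree integers > 1 with 13019 not a perfect square). To show equality we compute the minimal polynomial of γ. From γ = √47 + √277: γ^2 = 47 + 2√(13019) + 277 = 324 + 2√(13019), so γ^2 - 324 = 2√(13019); squaring, (γ^2 - 324)^2 = 4·13019, i.e. γ^4 - 648γ^2 + 104976 - 52076 = 0, i.e. γ^4 - 648γ^2 + 52900 = 0. So γ is a root of x^4 - 648x^2 + 52900. This polynomial is irreducible over Q: it has no rational root (each ±√47 ± √277 is irrational), and any factorization into two quadratics over Q would force √(13019) ∈ Q (pairing opposite roots) or √47, √277 ∈ Q (other pairings), all impossible. Hence [Q(γ):Q] = 4 = [Q(√47, √277):Q], so Q(γ) = Q(√47, √277).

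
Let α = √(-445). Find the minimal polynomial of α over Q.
m_α(x) = x^2 + 445

α satisfies α^2 + 445 = 0, so x^2 + 445 annihilates α. Since d = -445 is squarefree and ≠ 1, it is not a perfect square in Q, so x^2 + 445 has no rational root and is therefore irreducible over Q (a degree-2 polynomial over a field is irreducible iff it has no root). Hence m_α(x) = x^2 + 445.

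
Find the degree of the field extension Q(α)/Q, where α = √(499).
[Q(α):Q] = 2

[Q(α):Q] equals the degree of the minimal polynomial of α. Here α^2 = 499 and x^2 - 499 is irreducible (d = 499 is squarefree, ≠ 1, hence not a square), so deg(m_α) = 2. Thus [Q(α):Q] = 2.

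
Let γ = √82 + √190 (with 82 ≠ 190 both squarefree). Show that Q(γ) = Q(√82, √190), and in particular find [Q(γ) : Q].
[Q(γ) : Q] = 4 (equivalently, Q(γ) = Q(√82, √190))

Obviously Q(γ) ⊆ Q(√82, √190), and [Q(√82, √190):Q] = 4 (since 82, 190 are distinct squarefree integers > 1 with 15580 not a perfect square). To show equality we compute the minimal polynomial of γ. From γ = √82 + √190: γ^2 = 82 + 2√(15580) + 190 = 272 + 2√(15580), so γ^2 - 272 = 2√(15580); squaring, (γ^2 - 272)^2 = 4·15580, i.e. γ^4 - 544γ^2 + 73984 - 62320 = 0, i.e. γ^4 - 544γ^2 + 11664 = 0. So γ is a root of x^4 - 544x^2 + 11664. This polynomial is irreducible over Q: it has no rational root (each ±√82 ± √190 is irrational), and any factorization into two quadratics over Q would force √(15580) ∈ Q (pairing opposite roots) or √82, √190 ∈ Q (other pairings), all impossible. Hence [Q(γ):Q] = 4 = [Q(√82, √190):Q], so Q(γ) = Q(√82, √190).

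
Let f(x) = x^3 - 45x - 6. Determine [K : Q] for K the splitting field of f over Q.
[K : Q] = 6

By the rational root test, any rational root of the monic integer polynomial f(x) = x^3 - 45x - 6 must be an integer dividing the constant term -6, i.e. one of ±{1, 2, 3, 6}. Evaluating: f(1) = -50, f(-1) = 38, f(2) = -88, f(-2) = 76, f(3) = -114, f(-3) = 102, f(6) = -60, f(-6) = 48; none is 0, so f has no rational root and is therefore irreducible over Q (a cubic with no linear factor over a field is irreducible). For an irreducible cubic, the Galois group is A_3 or S_3 according as the discriminant disc(f) = -4a^3 - 27b^2 = -4·(-45)^3 - 27·(-6)^2 = 363528 is or is not a square in Q. Here disc(f) = 363528 is not a perfect square in Q, so the Galois group of f over Q is not contained in A_3 and must be all of S_3. The splitting field has degree |S_3| = 6 over Q, so [K : Q] = 6.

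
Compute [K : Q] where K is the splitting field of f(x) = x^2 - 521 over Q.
[K : Q] = 2

f(x) = x^2 - 521 factors as (x - √521)(x + √521). The splitting field is K = Q(√521). Since 521 is squarefree and > 1, it is not a perfect square, so x^2 - 521 is irreducible over Q and [Q(√521) : Q] = 2. Hence [K : Q] = 2.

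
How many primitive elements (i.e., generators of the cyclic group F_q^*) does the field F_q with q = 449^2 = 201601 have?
There are φ(201600) = 46080 primitive elements

F_q^* is cyclic of order q - 1 = 201600. A cyclic group of order m has exactly φ(m) generators. Here m = 201600 = 2^7 · 3^2 · 5^2 · 7, so the number of primitive elements is φ(201600) = 46080.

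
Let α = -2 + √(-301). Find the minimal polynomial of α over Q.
m_α(x) = x^2 + 4x + 305

From α + 2 = √(-301), squaring gives (α + 2)^2 = -301, i.e. α^2 + 4α + 4 = -301, so α^2 + 4α + 305 = 0. The discriminant of x^2 + 4x + 305 is (4)^2 - 4·(305) = 16 - 1220 = -1204, and 4·(-301) is not a perfect square in Q since -301 is squarefree and ≠ 1. Hence x^2 + 4x + 305 is irreducible over Q and is the minimal polynomial of α.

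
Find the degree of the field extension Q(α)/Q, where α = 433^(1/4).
[Q(α):Q] = 4

α is a root of x^4 - 433. By Eisenstein's criterion at the prime p = 433 (which divides the constant term 433 but p^2 = 187489 does not, since 433 is squarefree), x^4 - 433 is irreducible over Q. Hence [Q(α):Q] = 4.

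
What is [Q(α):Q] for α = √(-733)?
[Q(α):Q] = 2

[Q(α):Q] equals the degree of the minimal polynomial of α. Here α^2 = -733 and x^2 + 733 is irreducible (d = -733 is squarefree, ≠ 1, hence not a square), so deg(m_α) = 2. Thus [Q(α):Q] = 2.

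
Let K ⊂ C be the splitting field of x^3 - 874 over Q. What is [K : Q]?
[K : Q] = 6

The roots of x^3 - 874 are ∛874, ω∛874, ω^2∛874 where ω = e^(2πi/3) is a primitive cube root of unity, so K = Q(∛874, ω). Now [Q(∛874):Q] = 3 (since 874 is not a perfect cube, x^3 - 874 is irreducible) and [Q(ω):Q] = 2. Both 2 and 3 divide [K:Q], and [K:Q] ≤ 3·2 = 6, so [K:Q] = 6. (Equivalently: Q(∛874) ⊂ R but ω ∉ R, so [K : Q(∛874)] = 2.)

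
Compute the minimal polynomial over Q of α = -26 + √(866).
m_α(x) = x^2 + 52x - 190

From α + 26 = √(866), squaring gives (α + 26)^2 = 866, i.e. α^2 + 52α + 676 = 866, so α^2 + 52α - 190 = 0. The discriminant of x^2 + 52x - 190 is (52)^2 - 4·(-190) = 2704 + 760 = 3464, and 4·(866) is not a perfect square in Q since 866 is squarefree and ≠ 1. Hence x^2 + 52x - 190 is irreducible over Q and is the minimal polynomial of α.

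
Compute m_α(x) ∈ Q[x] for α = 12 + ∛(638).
m_α(x) = x^3 - 36x^2 + 432x - 2366

Set β = α - 12 = ∛(638), so β^3 = 638. Then (α - 12)^3 - 638 = 0, i.e. α is a root of g(x) = (x - 12)^3 - 638 = x^3 - 36x^2 + 432x - 2366. Since g(x) = h(x - 12) where h(x) = x^3 - 638, and h is irreducible over Q (because 638 is not a perfect cube, so h has no rational root, and a monic cubic with no rational root is irreducible), g is also irreducible (irreducibility is preserved under the substitution x → x - 12). Hence m_α(x) = x^3 - 36x^2 + 432x - 2366.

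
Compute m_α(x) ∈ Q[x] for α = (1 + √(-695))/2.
m_α(x) = x^2 - x + 174

From 2α - 1 = √(-695), squaring gives (2α - 1)^2 = -695, i.e. 4α^2 - 4α + 1 = -695, so α^2 - α + (1 + 695)/4 = 0. Since -695 ≡ 1 (mod 4), (1 + 695)/4 = 174 ∈ Z. The polynomial x^2 - x + 174 has discriminant 1 - 4·(174) = -695, which is not a perfect square in Q (d = -695 is squarefree and ≠ 1), so x^2 - x + 174 is irreducible over Q. It is the minimal polynomial of α.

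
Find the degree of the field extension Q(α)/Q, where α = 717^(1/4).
[Q(α):Q] = 4

α is a root of x^4 - 717. By Eisenstein's criterion at the prime p = 3 (which divides the constant term 717 but p^2 = 9 does not, since 717 is squarefree), x^4 - 717 is irreducible over Q. Hence [Q(α):Q] = 4.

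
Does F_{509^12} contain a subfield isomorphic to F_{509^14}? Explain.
No: F_{509^14} is not a subfield of F_{509^12}

F_{p^m} embeds in F_{p^n} iff m | n. Here 14 ∤ 12 (since 12 = 0·14 + 12 with remainder 12 ≠ 0), so F_{509^14} is not a subfield of F_{509^12}. Equivalently: if it were, the tower law would give 14 = [F_{509^14}:F_509] dividing [F_{509^12}:F_509] = 12, contradiction.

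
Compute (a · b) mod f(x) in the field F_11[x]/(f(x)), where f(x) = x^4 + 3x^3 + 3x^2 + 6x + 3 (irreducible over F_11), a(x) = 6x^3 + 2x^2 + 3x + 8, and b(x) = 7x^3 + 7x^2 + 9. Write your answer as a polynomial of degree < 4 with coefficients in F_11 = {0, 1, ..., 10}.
a · b ≡ 7x^3 + 7x + 1 (mod f(x))

Multiply in F_11[x]: a(x)·b(x) = (6x^3 + 2x^2 + 3x + 8)·(7x^3 + 7x^2 + 9) = 9x^6 + x^5 + 2x^4 + 10x^3 + 8x^2 + 5x + 6. This has degree ≥ 4, so divide by f(x) over F_11: 9x^6 + x^5 + 2x^4 + 10x^3 + 8x^2 + 5x + 6 = (9x^2 + 7x + 9)·(x^4 + 3x^3 + 3x^2 + 6x + 3) + (7x^3 + 7x + 1). Hence a·b ≡ 7x^3 + 7x + 1 (mod f). (F_11[x]/(f) is a field with 11^4 = 14641 elements since f is irreducible of degree 4.)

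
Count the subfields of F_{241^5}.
F_{241^5} has 2 subfields

The subfields of F_{p^n} are exactly the fields F_{p^d} for d | n (each is the fixed field of the unique index-d subgroup of Gal(F_{p^n}/F_p) ≅ Z/nZ). The divisors of n = 5 are {1, 5}, giving 2 subfields: F_{241^1}, F_{241^5}.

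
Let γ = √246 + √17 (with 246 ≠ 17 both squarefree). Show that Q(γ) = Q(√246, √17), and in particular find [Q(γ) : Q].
[Q(γ) : Q] = 4 (equivalently, Q(γ) = Q(√246, √17))

Obviously Q(γ) ⊆ Q(√246, √17), and [Q(√246, √17):Q] = 4 (since 246, 17 are distinct squarefree integers > 1 with 4182 not a perfect square). To show equality we compute the minimal polynomial of γ. From γ = √246 + √17: γ^2 = 246 + 2√(4182) + 17 = 263 + 2√(4182), so γ^2 - 263 = 2√(4182); squaring, (γ^2 - 263)^2 = 4·4182, i.e. γ^4 - 526γ^2 + 69169 - 16728 = 0, i.e. γ^4 - 526γ^2 + 52441 = 0. So γ is a root of x^4 - 526x^2 + 52441. This polynomial is irreducible over Q: it has no rational root (each ±√246 ± √17 is irrational), and any factorization into two quadratics over Q would force √(4182) ∈ Q (pairing opposite roots) or √246, √17 ∈ Q (other pairings), all impossible. Hence [Q(γ):Q] = 4 = [Q(√246, √17):Q], so Q(γ) = Q(√246, √17).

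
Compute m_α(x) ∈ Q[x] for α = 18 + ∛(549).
m_α(x) = x^3 - 54x^2 + 972x - 6381

Set β = α - 18 = ∛(549), so β^3 = 549. Then (α - 18)^3 - 549 = 0, i.e. α is a root of g(x) = (x - 18)^3 - 549 = x^3 - 54x^2 + 972x - 6381. Since g(x) = h(x - 18) where h(x) = x^3 - 549, and h is irreducible over Q (because 549 is not a perfect cube, so h has no rational root, and a monic cubic with no rational root is irreducible), g is also irreducible (irreducibility is preserved under the substitution x → x - 18). Hence m_α(x) = x^3 - 54x^2 + 972x - 6381.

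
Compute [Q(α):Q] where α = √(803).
[Q(α):Q] = 2

[Q(α):Q] equals the degree of the minimal polynomial of α. Here α^2 = 803 and x^2 - 803 is irreducible (d = 803 is squarefree, ≠ 1, hence not a square), so deg(m_α) = 2. Thus [Q(α):Q] = 2.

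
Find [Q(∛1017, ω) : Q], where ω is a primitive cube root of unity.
[Q(∛1017, ω) : Q] = 6

[Q(∛1017):Q] = 3 (min poly x^3 - 1017, irreducible since 1017 is not a perfect cube). [Q(ω):Q] = 2 (min poly x^2 + x + 1). Since Q(∛1017) ⊂ R and ω ∉ R, we have ω ∉ Q(∛1017), so x^2 + x + 1 remains irreducible over Q(∛1017) and [Q(∛1017, ω) : Q(∛1017)] = 2. By the tower law, [Q(∛1017, ω) : Q] = 3 · 2 = 6. (In fact Q(∛1017, ω) is the splitting field of x^3 - 1017 over Q.)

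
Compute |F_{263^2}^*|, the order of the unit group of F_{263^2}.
|F_{263^2}^*| = 69168

F_{263^2} has 263^2 = 69169 elements; its multiplicative group consists of all nonzero elements, so |F_{263^2}^*| = 69169 - 1 = 69168. (It is cyclic since any finite subgroup of the multiplicative group of a field is cyclic.)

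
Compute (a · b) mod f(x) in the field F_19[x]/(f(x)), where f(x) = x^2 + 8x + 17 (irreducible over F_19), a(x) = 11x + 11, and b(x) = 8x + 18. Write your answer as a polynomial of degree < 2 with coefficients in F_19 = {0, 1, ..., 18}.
a · b ≡ 13 (mod f(x))

Multiply in F_19[x]: a(x)·b(x) = (11x + 11)·(8x + 18) = 12x^2 + x + 8. This has degree ≥ 2, so divide by f(x) over F_19: 12x^2 + x + 8 = (12)·(x^2 + 8x + 17) + (13). Hence a·b ≡ 13 (mod f). (F_19[x]/(f) is a field with 19^2 = 361 elements since f is irreducible of degree 2.)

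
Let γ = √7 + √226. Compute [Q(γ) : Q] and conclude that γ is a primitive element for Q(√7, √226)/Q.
[Q(γ) : Q] = 4 (equivalently, Q(γ) = Q(√7, √226))

Obviously Q(γ) ⊆ Q(√7, √226), and [Q(√7, √226):Q] = 4 (since 7, 226 are distinct squarefree integers > 1 with 1582 not a perfect square). To show equality we compute the minimal polynomial of γ. From γ = √7 + √226: γ^2 = 7 + 2√(1582) + 226 = 233 + 2√(1582), so γ^2 - 233 = 2√(1582); squaring, (γ^2 - 233)^2 = 4·1582, i.e. γ^4 - 466γ^2 + 54289 - 6328 = 0, i.e. γ^4 - 466γ^2 + 47961 = 0. So γ is a root of x^4 - 466x^2 + 47961. This polynomial is irreducible over Q: it has no rational root (each ±√7 ± √226 is irrational), and any factorization into two quadratics over Q would force √(1582) ∈ Q (pairing opposite roots) or √7, √226 ∈ Q (other pairings), all impossible. Hence [Q(γ):Q] = 4 = [Q(√7, √226):Q], so Q(γ) = Q(√7, √226).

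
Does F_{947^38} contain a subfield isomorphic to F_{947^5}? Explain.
No: F_{947^5} is not a subfield of F_{947^38}

F_{p^m} embeds in F_{p^n} iff m | n. Here 5 ∤ 38 (since 38 = 7·5 + 3 with remainder 3 ≠ 0), so F_{947^5} is not a subfield of F_{947^38}. Equivalently: if it were, the tower law would give 5 = [F_{947^5}:F_947] dividing [F_{947^38}:F_947] = 38, contradiction.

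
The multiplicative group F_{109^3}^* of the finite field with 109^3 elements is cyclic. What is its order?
|F_{109^3}^*| = 1295028

F_{109^3} has 109^3 = 1295029 elements; its multiplicative group consists of all nonzero elements, so |F_{109^3}^*| = 1295029 - 1 = 1295028. (It is cyclic since any finite subgroup of the multiplicative group of a field is cyclic.)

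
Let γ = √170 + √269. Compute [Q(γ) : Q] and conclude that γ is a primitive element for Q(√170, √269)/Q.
[Q(γ) : Q] = 4 (equivalently, Q(γ) = Q(√170, √269))

Obviously Q(γ) ⊆ Q(√170, √269), and [Q(√170, √269):Q] = 4 (since 170, 269 are distinct squarefree integers > 1 with 45730 not a perfect square). To show equality we compute the minimal polynomial of γ. From γ = √170 + √269: γ^2 = 170 + 2√(45730) + 269 = 439 + 2√(45730), so γ^2 - 439 = 2√(45730); squaring, (γ^2 - 439)^2 = 4·45730, i.e. γ^4 - 878γ^2 + 192721 - 182920 = 0, i.e. γ^4 - 878γ^2 + 9801 = 0. So γ is a root of x^4 - 878x^2 + 9801. This polynomial is irreducible over Q: it has no rational root (each ±√170 ± √269 is irrational), and any factorization into two quadratics over Q would force √(45730) ∈ Q (pairing opposite roots) or √170, √269 ∈ Q (other pairings), all impossible. Hence [Q(γ):Q] = 4 = [Q(√170, √269):Q], so Q(γ) = Q(√170, √269).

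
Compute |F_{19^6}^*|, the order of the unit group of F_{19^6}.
|F_{19^6}^*| = 47045880

F_{19^6} has 19^6 = 47045881 elements; its multiplicative group consists of all nonzero elements, so |F_{19^6}^*| = 47045881 - 1 = 47045880. (It is cyclic since any finite subgroup of the multiplicative group of a field is cyclic.)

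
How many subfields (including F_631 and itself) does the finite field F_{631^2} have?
F_{631^2} has 2 subfields

The subfields of F_{p^n} are exactly the fields F_{p^d} for d | n (each is the fixed field of the unique index-d subgroup of Gal(F_{p^n}/F_p) ≅ Z/nZ). The divisors of n = 2 are {1, 2}, giving 2 subfields: F_{631^1}, F_{631^2}.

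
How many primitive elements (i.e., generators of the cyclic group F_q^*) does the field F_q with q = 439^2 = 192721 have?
There are φ(192720) = 46080 primitive elements

F_q^* is cyclic of order q - 1 = 192720. A cyclic group of order m has exactly φ(m) generators. Here m = 192720 = 2^4 · 3 · 5 · 11 · 73, so the number of primitive elements is φ(192720) = 46080.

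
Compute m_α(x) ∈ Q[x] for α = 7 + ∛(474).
m_α(x) = x^3 - 21x^2 + 147x - 817

Set β = α - 7 = ∛(474), so β^3 = 474. Then (α - 7)^3 - 474 = 0, i.e. α is a root of g(x) = (x - 7)^3 - 474 = x^3 - 21x^2 + 147x - 817. Since g(x) = h(x - 7) where h(x) = x^3 - 474, and h is irreducible over Q (because 474 is not a perfect cube, so h has no rational root, and a monic cubic with no rational root is irreducible), g is also irreducible (irreducibility is preserved under the substitution x → x - 7). Hence m_α(x) = x^3 - 21x^2 + 147x - 817.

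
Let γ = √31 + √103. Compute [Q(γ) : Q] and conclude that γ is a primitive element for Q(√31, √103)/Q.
[Q(γ) : Q] = 4 (equivalently, Q(γ) = Q(√31, √103))

Obviously Q(γ) ⊆ Q(√31, √103), and [Q(√31, √103):Q] = 4 (since 31, 103 are distinct squarefree integers > 1 with 3193 not a perfect square). To show equality we compute the minimal polynomial of γ. From γ = √31 + √103: γ^2 = 31 + 2√(3193) + 103 = 134 + 2√(3193), so γ^2 - 134 = 2√(3193); squaring, (γ^2 - 134)^2 = 4·3193, i.e. γ^4 - 268γ^2 + 17956 - 12772 = 0, i.e. γ^4 - 268γ^2 + 5184 = 0. So γ is a root of x^4 - 268x^2 + 5184. This polynomial is irreducible over Q: it has no rational root (each ±√31 ± √103 is irrational), and any factorization into two quadratics over Q would force √(3193) ∈ Q (pairing opposite roots) or √31, √103 ∈ Q (other pairings), all impossible. Hence [Q(γ):Q] = 4 = [Q(√31, √103):Q], so Q(γ) = Q(√31, √103).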